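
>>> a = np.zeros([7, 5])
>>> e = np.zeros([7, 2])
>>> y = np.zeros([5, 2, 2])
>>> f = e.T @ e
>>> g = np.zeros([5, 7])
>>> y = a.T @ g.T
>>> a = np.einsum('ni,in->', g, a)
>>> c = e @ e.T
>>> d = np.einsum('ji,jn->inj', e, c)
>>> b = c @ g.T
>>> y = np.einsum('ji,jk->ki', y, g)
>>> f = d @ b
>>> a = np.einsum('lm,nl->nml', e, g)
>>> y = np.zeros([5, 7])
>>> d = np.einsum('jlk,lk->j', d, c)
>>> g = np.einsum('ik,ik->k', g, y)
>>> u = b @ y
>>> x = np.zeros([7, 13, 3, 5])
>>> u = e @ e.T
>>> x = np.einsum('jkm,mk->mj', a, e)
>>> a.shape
(5, 2, 7)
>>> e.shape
(7, 2)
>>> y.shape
(5, 7)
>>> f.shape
(2, 7, 5)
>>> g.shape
(7,)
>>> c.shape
(7, 7)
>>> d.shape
(2,)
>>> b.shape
(7, 5)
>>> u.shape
(7, 7)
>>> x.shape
(7, 5)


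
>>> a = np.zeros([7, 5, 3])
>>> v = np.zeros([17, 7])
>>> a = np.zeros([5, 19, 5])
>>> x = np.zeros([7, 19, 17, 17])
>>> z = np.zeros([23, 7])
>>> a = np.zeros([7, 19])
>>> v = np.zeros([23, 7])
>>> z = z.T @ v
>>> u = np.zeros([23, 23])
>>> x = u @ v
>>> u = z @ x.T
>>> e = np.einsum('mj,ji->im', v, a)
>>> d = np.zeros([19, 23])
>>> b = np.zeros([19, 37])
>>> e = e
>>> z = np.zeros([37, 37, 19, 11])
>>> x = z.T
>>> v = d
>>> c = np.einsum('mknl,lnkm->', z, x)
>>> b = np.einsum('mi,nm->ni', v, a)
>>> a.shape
(7, 19)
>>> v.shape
(19, 23)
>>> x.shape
(11, 19, 37, 37)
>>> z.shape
(37, 37, 19, 11)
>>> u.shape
(7, 23)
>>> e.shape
(19, 23)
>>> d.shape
(19, 23)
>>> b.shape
(7, 23)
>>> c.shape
()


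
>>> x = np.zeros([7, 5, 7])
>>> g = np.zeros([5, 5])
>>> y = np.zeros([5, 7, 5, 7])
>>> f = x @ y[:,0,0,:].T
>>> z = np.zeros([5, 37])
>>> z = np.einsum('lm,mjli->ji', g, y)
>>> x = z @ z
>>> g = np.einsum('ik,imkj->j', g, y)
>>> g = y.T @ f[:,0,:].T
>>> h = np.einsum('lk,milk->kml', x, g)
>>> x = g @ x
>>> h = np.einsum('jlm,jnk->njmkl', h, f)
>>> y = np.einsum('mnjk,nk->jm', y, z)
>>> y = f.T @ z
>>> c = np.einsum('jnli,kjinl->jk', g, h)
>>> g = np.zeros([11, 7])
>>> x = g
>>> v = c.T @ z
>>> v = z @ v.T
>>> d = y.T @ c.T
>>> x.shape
(11, 7)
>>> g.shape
(11, 7)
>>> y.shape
(5, 5, 7)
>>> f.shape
(7, 5, 5)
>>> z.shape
(7, 7)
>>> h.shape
(5, 7, 7, 5, 7)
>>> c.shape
(7, 5)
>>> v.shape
(7, 5)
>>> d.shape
(7, 5, 7)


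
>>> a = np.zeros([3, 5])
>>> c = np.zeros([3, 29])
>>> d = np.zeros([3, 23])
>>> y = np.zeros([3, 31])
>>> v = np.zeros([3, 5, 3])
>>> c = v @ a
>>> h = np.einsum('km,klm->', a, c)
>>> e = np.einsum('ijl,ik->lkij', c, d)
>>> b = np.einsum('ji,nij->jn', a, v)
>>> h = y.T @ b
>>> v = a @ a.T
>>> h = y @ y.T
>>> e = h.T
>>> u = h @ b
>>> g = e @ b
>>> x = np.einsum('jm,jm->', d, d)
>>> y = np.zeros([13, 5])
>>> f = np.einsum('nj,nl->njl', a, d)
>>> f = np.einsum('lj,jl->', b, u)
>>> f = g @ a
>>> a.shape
(3, 5)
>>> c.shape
(3, 5, 5)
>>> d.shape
(3, 23)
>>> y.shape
(13, 5)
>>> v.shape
(3, 3)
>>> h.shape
(3, 3)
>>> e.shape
(3, 3)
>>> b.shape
(3, 3)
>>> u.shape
(3, 3)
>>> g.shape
(3, 3)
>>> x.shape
()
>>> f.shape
(3, 5)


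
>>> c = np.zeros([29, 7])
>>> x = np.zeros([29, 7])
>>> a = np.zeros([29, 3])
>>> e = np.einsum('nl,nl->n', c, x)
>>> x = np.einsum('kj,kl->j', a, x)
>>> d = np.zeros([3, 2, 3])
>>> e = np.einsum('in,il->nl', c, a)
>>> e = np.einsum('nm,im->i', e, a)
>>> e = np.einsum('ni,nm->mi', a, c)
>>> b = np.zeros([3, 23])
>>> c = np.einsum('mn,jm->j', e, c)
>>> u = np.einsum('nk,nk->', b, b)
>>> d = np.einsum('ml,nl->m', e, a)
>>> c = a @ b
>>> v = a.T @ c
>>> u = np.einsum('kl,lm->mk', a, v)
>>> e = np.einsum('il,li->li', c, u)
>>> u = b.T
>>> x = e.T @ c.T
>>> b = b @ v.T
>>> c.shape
(29, 23)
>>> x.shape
(29, 29)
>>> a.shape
(29, 3)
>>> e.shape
(23, 29)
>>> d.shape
(7,)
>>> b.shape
(3, 3)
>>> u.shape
(23, 3)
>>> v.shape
(3, 23)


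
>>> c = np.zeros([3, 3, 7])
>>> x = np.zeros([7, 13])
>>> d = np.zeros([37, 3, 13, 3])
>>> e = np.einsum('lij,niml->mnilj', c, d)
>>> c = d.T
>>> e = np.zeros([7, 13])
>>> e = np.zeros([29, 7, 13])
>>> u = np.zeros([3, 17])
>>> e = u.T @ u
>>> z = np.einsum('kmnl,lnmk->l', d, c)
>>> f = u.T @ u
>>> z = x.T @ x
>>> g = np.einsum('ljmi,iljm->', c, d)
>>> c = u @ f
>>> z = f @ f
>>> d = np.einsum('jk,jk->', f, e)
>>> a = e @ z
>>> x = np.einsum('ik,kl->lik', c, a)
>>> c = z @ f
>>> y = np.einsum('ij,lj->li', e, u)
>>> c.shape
(17, 17)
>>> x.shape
(17, 3, 17)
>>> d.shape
()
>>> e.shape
(17, 17)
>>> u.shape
(3, 17)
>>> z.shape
(17, 17)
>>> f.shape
(17, 17)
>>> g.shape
()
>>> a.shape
(17, 17)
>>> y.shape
(3, 17)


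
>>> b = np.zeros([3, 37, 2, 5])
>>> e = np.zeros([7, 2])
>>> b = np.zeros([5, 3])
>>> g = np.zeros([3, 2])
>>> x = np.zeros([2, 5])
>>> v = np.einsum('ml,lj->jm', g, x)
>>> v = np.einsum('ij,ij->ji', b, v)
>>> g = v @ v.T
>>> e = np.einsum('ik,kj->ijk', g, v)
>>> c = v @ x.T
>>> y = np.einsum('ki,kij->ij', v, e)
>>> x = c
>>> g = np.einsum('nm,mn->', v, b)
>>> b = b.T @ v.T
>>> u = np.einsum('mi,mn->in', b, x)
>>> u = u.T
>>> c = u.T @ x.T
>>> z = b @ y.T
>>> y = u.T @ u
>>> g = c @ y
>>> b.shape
(3, 3)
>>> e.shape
(3, 5, 3)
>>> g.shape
(3, 3)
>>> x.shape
(3, 2)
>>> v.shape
(3, 5)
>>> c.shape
(3, 3)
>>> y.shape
(3, 3)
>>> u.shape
(2, 3)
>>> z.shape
(3, 5)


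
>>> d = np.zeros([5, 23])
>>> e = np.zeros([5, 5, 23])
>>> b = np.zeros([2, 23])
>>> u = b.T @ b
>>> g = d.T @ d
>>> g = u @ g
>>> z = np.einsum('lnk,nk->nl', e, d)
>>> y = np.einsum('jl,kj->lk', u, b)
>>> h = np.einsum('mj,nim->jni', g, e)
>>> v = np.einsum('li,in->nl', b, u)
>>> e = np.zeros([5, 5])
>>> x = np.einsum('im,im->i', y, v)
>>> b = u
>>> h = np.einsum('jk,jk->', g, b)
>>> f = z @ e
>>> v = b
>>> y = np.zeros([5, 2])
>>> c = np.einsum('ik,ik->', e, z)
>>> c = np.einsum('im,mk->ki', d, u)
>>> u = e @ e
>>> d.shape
(5, 23)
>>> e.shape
(5, 5)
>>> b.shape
(23, 23)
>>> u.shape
(5, 5)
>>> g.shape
(23, 23)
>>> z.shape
(5, 5)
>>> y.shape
(5, 2)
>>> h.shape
()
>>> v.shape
(23, 23)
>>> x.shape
(23,)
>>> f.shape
(5, 5)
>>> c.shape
(23, 5)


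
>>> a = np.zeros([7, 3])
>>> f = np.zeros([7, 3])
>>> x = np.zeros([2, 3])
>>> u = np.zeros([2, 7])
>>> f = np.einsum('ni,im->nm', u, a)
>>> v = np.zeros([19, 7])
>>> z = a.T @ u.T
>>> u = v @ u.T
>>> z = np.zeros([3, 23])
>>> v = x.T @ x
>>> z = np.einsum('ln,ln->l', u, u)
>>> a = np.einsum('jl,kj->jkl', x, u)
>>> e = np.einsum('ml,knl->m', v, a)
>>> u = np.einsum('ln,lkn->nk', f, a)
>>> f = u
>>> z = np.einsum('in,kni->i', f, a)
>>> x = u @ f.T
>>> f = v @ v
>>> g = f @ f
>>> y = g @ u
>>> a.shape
(2, 19, 3)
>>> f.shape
(3, 3)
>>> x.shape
(3, 3)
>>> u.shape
(3, 19)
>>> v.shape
(3, 3)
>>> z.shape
(3,)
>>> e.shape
(3,)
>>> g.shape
(3, 3)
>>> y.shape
(3, 19)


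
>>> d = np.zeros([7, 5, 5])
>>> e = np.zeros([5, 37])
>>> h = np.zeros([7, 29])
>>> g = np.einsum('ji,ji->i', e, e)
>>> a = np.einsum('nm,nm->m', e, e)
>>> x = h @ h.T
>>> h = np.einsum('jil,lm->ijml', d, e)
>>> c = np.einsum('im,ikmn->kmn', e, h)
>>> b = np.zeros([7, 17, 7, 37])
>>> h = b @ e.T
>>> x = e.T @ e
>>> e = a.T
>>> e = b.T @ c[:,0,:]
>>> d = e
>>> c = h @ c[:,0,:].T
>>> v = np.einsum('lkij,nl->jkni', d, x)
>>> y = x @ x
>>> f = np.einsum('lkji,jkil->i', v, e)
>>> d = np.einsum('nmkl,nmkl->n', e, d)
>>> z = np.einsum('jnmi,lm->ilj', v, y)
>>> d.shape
(37,)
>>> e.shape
(37, 7, 17, 5)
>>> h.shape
(7, 17, 7, 5)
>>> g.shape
(37,)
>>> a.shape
(37,)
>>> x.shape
(37, 37)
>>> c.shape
(7, 17, 7, 7)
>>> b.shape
(7, 17, 7, 37)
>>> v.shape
(5, 7, 37, 17)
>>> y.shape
(37, 37)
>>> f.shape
(17,)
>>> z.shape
(17, 37, 5)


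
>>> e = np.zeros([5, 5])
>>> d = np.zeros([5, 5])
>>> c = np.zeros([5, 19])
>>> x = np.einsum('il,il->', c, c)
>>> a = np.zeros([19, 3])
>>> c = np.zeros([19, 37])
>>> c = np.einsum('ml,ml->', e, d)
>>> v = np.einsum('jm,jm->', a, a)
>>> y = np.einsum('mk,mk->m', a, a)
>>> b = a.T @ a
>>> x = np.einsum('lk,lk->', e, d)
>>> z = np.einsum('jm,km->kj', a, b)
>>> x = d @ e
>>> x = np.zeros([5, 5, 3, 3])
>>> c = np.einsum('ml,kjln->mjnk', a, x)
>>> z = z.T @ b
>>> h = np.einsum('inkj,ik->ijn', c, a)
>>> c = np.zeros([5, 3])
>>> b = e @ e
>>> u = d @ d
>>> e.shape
(5, 5)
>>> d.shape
(5, 5)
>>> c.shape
(5, 3)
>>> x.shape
(5, 5, 3, 3)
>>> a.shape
(19, 3)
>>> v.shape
()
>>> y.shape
(19,)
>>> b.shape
(5, 5)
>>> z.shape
(19, 3)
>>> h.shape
(19, 5, 5)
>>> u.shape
(5, 5)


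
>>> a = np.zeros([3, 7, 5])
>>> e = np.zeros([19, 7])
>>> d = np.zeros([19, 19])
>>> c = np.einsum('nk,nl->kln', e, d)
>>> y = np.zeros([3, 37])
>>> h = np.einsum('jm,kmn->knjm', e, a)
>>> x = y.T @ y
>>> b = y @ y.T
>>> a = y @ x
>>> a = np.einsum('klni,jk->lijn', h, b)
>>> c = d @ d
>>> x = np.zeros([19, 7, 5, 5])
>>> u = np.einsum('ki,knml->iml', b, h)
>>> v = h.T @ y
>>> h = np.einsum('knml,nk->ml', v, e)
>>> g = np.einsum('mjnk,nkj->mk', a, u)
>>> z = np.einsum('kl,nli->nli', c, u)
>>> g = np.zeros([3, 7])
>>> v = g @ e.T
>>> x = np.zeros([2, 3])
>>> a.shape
(5, 7, 3, 19)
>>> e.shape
(19, 7)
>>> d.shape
(19, 19)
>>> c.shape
(19, 19)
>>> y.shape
(3, 37)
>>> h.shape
(5, 37)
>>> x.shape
(2, 3)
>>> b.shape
(3, 3)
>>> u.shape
(3, 19, 7)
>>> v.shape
(3, 19)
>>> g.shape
(3, 7)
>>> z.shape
(3, 19, 7)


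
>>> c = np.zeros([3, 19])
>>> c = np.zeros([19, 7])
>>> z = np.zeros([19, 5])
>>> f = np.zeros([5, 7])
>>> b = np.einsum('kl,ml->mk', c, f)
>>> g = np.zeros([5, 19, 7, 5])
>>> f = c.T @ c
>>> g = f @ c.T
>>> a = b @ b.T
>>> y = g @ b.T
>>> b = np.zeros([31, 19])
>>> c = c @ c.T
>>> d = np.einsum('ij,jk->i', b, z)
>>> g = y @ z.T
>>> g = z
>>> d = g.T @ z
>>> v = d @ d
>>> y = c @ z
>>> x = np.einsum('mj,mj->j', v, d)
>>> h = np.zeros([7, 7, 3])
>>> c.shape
(19, 19)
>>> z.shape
(19, 5)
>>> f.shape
(7, 7)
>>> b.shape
(31, 19)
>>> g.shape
(19, 5)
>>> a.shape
(5, 5)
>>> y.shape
(19, 5)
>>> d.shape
(5, 5)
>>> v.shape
(5, 5)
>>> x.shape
(5,)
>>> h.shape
(7, 7, 3)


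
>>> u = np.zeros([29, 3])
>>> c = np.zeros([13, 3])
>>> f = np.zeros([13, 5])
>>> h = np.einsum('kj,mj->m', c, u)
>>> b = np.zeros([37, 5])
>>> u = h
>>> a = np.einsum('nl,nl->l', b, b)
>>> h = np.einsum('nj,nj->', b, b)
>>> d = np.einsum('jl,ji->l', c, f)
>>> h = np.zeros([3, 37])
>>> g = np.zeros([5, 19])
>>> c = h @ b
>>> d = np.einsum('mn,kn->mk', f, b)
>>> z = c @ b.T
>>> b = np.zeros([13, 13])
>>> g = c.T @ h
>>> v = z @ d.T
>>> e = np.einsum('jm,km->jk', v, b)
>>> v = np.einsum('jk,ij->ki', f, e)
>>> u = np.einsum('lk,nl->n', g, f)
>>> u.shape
(13,)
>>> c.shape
(3, 5)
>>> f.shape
(13, 5)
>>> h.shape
(3, 37)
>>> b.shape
(13, 13)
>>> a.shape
(5,)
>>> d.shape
(13, 37)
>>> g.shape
(5, 37)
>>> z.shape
(3, 37)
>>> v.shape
(5, 3)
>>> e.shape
(3, 13)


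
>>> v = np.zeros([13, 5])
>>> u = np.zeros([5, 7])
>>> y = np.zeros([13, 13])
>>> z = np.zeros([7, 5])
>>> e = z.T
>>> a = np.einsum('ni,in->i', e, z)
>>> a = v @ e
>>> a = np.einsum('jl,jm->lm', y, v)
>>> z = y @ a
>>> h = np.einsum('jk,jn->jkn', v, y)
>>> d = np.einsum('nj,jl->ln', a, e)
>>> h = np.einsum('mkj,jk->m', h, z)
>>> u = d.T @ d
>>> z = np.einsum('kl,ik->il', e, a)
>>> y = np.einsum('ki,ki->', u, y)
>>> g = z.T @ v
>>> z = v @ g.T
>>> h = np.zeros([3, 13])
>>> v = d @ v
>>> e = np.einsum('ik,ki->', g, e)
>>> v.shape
(7, 5)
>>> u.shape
(13, 13)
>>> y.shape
()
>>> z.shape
(13, 7)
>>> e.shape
()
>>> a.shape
(13, 5)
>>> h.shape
(3, 13)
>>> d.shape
(7, 13)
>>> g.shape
(7, 5)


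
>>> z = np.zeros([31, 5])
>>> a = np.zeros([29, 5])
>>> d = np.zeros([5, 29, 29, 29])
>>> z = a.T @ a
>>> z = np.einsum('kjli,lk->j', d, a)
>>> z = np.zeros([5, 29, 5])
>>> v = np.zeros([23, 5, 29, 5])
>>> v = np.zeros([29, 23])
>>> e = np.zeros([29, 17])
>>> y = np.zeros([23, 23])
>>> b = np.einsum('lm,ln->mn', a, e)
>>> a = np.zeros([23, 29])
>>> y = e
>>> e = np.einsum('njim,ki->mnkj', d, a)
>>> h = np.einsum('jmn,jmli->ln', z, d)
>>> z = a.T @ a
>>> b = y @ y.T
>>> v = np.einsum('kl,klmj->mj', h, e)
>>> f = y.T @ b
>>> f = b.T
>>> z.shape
(29, 29)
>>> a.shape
(23, 29)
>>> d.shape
(5, 29, 29, 29)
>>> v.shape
(23, 29)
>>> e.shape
(29, 5, 23, 29)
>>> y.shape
(29, 17)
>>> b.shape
(29, 29)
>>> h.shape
(29, 5)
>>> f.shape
(29, 29)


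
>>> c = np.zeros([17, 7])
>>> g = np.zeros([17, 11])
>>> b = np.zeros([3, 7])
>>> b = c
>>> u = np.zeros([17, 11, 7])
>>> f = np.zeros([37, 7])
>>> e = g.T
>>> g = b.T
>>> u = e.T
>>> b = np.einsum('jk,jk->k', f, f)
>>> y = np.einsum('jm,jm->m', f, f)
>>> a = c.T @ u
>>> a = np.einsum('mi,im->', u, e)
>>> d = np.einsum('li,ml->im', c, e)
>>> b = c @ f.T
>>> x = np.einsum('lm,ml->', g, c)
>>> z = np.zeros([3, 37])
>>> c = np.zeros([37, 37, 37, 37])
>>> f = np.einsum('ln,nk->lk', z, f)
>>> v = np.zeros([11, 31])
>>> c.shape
(37, 37, 37, 37)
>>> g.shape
(7, 17)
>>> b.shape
(17, 37)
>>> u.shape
(17, 11)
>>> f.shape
(3, 7)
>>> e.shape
(11, 17)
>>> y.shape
(7,)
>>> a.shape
()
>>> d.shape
(7, 11)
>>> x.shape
()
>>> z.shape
(3, 37)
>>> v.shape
(11, 31)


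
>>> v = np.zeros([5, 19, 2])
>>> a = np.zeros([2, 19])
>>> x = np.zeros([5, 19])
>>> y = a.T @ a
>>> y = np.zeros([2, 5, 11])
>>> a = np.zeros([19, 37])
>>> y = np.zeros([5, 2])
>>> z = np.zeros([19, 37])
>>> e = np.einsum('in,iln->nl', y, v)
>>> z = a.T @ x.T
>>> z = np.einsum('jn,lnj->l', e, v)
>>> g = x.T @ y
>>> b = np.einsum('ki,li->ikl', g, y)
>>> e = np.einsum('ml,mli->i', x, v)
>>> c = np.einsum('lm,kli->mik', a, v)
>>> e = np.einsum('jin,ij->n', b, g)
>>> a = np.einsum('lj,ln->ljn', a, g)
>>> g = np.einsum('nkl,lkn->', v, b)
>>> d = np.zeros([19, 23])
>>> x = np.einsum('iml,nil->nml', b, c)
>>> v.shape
(5, 19, 2)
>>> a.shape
(19, 37, 2)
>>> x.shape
(37, 19, 5)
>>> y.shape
(5, 2)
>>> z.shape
(5,)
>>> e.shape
(5,)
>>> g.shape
()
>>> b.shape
(2, 19, 5)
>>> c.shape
(37, 2, 5)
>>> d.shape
(19, 23)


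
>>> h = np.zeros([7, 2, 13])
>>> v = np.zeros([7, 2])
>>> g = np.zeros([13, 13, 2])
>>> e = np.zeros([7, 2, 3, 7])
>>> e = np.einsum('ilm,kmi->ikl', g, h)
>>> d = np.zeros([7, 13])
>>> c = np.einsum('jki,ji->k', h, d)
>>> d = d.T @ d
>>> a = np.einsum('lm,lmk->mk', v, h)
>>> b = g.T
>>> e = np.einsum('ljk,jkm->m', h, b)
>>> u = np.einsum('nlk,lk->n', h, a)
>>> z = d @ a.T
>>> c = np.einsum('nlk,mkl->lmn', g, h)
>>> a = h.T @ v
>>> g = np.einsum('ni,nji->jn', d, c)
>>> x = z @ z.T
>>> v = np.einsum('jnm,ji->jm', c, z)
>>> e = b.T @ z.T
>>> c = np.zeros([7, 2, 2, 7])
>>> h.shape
(7, 2, 13)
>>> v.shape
(13, 13)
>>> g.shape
(7, 13)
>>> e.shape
(13, 13, 13)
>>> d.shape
(13, 13)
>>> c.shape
(7, 2, 2, 7)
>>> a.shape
(13, 2, 2)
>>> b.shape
(2, 13, 13)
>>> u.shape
(7,)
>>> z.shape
(13, 2)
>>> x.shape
(13, 13)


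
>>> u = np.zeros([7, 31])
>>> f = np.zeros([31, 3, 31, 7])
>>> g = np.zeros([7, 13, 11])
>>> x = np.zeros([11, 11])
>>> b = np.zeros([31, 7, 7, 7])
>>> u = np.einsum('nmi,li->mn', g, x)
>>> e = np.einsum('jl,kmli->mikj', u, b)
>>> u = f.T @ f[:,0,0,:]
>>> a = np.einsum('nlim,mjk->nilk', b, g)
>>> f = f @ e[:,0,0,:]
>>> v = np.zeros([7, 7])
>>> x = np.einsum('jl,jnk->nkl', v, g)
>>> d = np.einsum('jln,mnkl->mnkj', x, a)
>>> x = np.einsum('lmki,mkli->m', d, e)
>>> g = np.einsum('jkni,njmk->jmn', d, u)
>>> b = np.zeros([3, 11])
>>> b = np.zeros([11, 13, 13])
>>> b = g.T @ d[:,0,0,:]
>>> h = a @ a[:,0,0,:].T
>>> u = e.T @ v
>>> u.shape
(13, 31, 7, 7)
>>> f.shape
(31, 3, 31, 13)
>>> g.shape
(31, 3, 7)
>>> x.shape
(7,)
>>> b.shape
(7, 3, 13)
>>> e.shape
(7, 7, 31, 13)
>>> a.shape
(31, 7, 7, 11)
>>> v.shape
(7, 7)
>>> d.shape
(31, 7, 7, 13)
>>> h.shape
(31, 7, 7, 31)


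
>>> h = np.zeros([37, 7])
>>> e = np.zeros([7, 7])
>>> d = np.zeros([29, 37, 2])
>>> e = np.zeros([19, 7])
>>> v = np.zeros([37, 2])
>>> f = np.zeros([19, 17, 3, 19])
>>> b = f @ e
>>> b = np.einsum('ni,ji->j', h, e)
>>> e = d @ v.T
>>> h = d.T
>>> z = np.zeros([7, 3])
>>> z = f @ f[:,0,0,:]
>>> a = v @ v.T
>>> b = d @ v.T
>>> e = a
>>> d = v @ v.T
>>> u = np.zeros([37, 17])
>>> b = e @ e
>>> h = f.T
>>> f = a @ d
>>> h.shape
(19, 3, 17, 19)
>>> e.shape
(37, 37)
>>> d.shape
(37, 37)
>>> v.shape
(37, 2)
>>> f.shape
(37, 37)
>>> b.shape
(37, 37)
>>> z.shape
(19, 17, 3, 19)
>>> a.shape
(37, 37)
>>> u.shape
(37, 17)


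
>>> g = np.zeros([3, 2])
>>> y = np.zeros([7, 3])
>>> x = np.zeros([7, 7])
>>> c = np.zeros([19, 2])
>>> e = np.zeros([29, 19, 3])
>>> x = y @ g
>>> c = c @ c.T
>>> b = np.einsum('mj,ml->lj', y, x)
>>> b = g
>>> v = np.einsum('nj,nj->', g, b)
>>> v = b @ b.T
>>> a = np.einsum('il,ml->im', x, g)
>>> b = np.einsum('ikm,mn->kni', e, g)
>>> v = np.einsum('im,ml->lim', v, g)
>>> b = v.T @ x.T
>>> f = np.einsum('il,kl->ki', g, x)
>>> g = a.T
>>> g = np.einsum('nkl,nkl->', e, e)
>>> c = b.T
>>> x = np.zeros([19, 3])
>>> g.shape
()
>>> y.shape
(7, 3)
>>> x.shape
(19, 3)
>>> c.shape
(7, 3, 3)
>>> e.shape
(29, 19, 3)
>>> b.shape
(3, 3, 7)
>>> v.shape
(2, 3, 3)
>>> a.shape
(7, 3)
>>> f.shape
(7, 3)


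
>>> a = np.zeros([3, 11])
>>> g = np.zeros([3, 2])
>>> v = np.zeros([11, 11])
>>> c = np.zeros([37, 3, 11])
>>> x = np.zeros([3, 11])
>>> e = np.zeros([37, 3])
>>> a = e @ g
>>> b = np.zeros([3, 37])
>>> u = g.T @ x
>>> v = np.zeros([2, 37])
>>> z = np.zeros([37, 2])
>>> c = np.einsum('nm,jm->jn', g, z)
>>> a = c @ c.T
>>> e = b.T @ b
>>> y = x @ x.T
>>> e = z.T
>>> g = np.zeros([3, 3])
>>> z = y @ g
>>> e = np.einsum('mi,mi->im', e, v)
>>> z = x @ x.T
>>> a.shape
(37, 37)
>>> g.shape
(3, 3)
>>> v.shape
(2, 37)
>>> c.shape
(37, 3)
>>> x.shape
(3, 11)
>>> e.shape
(37, 2)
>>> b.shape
(3, 37)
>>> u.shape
(2, 11)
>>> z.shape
(3, 3)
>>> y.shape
(3, 3)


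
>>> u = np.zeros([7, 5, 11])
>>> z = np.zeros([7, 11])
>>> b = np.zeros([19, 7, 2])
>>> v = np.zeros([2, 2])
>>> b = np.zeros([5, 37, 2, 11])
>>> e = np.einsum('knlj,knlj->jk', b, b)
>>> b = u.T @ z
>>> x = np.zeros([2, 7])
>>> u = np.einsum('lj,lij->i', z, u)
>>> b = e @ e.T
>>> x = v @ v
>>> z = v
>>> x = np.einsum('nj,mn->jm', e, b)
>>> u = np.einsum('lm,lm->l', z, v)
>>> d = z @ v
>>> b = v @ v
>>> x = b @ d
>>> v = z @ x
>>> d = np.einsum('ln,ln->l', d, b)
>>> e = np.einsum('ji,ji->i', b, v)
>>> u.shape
(2,)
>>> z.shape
(2, 2)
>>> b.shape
(2, 2)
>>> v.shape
(2, 2)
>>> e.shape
(2,)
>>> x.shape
(2, 2)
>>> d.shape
(2,)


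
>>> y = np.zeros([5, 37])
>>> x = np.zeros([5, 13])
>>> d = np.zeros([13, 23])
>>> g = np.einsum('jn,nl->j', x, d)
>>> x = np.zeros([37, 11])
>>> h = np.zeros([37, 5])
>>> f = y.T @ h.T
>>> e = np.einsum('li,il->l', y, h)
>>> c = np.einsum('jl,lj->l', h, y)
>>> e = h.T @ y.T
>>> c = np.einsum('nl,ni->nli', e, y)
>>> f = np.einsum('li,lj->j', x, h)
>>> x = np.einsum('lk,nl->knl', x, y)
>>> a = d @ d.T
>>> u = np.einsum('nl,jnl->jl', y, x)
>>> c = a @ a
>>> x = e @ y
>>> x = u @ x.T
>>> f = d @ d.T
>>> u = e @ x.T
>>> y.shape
(5, 37)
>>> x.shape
(11, 5)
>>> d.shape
(13, 23)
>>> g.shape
(5,)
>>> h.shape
(37, 5)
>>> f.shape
(13, 13)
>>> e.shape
(5, 5)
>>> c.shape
(13, 13)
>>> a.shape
(13, 13)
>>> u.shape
(5, 11)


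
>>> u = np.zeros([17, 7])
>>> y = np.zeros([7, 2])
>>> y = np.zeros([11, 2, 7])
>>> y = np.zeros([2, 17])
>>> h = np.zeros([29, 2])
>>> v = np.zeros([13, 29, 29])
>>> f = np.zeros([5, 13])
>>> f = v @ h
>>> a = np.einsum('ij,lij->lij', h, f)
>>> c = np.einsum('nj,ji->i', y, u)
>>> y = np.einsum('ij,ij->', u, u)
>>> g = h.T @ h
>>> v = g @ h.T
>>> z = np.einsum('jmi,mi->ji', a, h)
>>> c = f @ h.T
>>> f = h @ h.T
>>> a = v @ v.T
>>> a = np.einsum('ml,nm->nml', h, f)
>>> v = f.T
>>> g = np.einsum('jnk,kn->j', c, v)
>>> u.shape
(17, 7)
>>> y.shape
()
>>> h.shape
(29, 2)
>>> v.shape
(29, 29)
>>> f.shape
(29, 29)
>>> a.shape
(29, 29, 2)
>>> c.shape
(13, 29, 29)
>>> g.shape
(13,)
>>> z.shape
(13, 2)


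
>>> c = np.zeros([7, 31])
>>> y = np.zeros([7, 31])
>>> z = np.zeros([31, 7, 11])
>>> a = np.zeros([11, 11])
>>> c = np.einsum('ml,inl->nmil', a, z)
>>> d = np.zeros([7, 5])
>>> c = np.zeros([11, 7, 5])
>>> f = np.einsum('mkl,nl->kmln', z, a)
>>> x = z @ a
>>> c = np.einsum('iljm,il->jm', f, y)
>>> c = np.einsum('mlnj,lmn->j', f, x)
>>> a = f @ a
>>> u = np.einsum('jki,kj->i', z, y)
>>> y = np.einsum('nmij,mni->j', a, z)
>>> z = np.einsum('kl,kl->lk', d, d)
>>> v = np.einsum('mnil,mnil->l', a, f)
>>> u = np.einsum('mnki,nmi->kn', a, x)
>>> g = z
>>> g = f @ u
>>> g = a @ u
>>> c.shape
(11,)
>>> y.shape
(11,)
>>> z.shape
(5, 7)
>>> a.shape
(7, 31, 11, 11)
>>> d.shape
(7, 5)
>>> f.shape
(7, 31, 11, 11)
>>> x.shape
(31, 7, 11)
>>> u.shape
(11, 31)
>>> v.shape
(11,)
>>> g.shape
(7, 31, 11, 31)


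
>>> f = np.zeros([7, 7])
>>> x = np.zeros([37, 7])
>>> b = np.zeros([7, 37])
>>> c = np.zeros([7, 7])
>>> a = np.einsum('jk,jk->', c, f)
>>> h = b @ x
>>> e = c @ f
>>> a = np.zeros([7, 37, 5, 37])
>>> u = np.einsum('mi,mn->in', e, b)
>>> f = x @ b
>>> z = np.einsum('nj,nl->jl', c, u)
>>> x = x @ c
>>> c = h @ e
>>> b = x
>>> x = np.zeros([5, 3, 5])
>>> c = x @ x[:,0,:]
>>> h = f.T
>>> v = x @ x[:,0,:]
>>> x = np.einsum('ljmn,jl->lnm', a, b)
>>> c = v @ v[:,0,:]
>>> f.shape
(37, 37)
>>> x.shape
(7, 37, 5)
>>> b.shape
(37, 7)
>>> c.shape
(5, 3, 5)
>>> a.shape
(7, 37, 5, 37)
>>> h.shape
(37, 37)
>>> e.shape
(7, 7)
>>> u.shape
(7, 37)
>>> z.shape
(7, 37)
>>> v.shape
(5, 3, 5)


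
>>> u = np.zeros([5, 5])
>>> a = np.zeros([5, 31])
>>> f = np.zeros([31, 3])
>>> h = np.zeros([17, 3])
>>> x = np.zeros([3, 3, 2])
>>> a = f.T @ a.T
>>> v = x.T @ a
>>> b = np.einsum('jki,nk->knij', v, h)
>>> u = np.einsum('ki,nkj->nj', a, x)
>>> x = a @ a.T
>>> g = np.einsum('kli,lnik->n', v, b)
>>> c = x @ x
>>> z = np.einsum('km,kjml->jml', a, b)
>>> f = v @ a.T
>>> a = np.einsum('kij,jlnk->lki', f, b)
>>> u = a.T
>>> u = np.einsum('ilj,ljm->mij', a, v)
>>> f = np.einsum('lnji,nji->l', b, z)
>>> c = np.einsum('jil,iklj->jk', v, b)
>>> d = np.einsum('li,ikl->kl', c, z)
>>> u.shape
(5, 17, 3)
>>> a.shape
(17, 2, 3)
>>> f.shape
(3,)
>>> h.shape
(17, 3)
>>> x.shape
(3, 3)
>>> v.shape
(2, 3, 5)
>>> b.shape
(3, 17, 5, 2)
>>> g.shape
(17,)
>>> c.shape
(2, 17)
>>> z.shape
(17, 5, 2)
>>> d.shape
(5, 2)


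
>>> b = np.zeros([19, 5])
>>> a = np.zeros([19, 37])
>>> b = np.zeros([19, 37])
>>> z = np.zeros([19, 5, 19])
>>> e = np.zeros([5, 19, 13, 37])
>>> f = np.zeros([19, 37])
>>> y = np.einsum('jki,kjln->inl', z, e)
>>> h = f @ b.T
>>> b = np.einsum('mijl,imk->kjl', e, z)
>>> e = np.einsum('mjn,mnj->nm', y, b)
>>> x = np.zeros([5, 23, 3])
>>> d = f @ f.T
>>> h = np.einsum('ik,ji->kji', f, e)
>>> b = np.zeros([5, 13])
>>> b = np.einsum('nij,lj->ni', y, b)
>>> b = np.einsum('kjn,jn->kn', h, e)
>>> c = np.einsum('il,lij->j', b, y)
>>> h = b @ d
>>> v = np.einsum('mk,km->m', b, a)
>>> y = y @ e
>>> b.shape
(37, 19)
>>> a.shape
(19, 37)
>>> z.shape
(19, 5, 19)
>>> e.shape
(13, 19)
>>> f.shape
(19, 37)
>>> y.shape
(19, 37, 19)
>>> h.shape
(37, 19)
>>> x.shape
(5, 23, 3)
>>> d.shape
(19, 19)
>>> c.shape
(13,)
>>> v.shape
(37,)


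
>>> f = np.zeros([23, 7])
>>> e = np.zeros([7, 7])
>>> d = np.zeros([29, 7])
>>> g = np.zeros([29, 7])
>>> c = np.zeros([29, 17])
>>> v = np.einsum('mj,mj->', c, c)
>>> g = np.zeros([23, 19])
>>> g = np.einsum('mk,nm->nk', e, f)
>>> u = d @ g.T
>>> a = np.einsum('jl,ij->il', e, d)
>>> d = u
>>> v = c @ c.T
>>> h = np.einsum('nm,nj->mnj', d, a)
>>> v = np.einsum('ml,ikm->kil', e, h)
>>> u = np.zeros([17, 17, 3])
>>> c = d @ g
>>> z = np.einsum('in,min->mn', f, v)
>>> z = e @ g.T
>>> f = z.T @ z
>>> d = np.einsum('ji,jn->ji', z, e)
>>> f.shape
(23, 23)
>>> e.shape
(7, 7)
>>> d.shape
(7, 23)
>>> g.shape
(23, 7)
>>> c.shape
(29, 7)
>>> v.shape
(29, 23, 7)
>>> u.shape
(17, 17, 3)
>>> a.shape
(29, 7)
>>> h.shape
(23, 29, 7)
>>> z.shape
(7, 23)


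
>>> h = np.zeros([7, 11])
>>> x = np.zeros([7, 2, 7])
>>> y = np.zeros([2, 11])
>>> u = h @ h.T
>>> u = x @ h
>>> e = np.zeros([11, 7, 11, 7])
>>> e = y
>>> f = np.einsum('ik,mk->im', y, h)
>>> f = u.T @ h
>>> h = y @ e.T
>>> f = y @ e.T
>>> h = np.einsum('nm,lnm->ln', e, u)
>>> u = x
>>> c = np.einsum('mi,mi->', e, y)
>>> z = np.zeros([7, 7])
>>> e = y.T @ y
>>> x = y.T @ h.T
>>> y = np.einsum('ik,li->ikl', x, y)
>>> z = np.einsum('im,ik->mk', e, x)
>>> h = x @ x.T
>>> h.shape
(11, 11)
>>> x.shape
(11, 7)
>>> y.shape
(11, 7, 2)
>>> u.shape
(7, 2, 7)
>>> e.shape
(11, 11)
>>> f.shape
(2, 2)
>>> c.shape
()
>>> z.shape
(11, 7)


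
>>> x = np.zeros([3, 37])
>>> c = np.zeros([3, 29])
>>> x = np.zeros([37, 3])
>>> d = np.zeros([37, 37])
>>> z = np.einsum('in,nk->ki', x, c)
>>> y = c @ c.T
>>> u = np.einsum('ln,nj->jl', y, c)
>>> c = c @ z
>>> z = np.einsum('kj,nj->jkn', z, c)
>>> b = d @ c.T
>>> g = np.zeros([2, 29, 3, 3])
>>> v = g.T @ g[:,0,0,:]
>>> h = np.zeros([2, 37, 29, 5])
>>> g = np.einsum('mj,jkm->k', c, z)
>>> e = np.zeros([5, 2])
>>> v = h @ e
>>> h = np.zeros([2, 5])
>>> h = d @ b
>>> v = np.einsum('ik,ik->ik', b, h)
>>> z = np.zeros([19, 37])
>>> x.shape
(37, 3)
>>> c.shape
(3, 37)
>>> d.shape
(37, 37)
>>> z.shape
(19, 37)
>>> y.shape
(3, 3)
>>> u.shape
(29, 3)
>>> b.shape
(37, 3)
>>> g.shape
(29,)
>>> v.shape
(37, 3)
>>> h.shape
(37, 3)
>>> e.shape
(5, 2)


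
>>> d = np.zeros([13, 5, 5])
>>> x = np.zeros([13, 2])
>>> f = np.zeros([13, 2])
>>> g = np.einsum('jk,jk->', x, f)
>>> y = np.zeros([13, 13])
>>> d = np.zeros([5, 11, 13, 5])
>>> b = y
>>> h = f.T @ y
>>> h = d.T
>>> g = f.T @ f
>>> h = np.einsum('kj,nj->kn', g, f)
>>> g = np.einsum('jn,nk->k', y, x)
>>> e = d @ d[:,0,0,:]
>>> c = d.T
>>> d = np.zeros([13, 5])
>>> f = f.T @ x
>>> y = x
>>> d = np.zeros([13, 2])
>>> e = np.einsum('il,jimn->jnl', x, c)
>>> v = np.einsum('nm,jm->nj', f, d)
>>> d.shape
(13, 2)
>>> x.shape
(13, 2)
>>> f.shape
(2, 2)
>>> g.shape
(2,)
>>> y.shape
(13, 2)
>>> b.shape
(13, 13)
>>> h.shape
(2, 13)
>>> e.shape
(5, 5, 2)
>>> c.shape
(5, 13, 11, 5)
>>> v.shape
(2, 13)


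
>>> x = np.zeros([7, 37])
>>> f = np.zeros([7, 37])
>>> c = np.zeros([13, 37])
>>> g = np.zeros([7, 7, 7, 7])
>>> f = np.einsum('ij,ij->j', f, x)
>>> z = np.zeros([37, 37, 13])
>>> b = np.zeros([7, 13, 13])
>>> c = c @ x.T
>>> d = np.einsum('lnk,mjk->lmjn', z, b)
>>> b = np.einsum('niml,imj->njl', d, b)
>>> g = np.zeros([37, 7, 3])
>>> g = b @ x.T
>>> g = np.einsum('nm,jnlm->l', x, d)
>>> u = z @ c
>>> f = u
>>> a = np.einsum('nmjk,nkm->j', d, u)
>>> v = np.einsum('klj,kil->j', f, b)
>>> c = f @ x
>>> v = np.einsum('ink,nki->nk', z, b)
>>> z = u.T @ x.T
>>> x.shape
(7, 37)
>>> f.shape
(37, 37, 7)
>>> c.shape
(37, 37, 37)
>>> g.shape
(13,)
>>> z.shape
(7, 37, 7)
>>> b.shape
(37, 13, 37)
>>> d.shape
(37, 7, 13, 37)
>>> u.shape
(37, 37, 7)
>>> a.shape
(13,)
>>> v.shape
(37, 13)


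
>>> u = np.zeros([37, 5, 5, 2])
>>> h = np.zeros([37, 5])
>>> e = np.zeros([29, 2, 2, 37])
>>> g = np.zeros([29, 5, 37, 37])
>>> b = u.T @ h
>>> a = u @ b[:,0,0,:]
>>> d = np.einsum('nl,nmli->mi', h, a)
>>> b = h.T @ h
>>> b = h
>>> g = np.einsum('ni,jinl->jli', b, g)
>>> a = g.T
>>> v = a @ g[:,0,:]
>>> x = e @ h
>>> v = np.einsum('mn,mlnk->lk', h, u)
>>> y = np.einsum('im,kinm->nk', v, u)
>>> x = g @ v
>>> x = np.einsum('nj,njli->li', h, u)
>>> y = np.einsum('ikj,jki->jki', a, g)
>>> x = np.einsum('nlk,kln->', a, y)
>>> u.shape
(37, 5, 5, 2)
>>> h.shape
(37, 5)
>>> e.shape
(29, 2, 2, 37)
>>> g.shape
(29, 37, 5)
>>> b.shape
(37, 5)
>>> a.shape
(5, 37, 29)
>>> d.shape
(5, 5)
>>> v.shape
(5, 2)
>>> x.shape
()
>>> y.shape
(29, 37, 5)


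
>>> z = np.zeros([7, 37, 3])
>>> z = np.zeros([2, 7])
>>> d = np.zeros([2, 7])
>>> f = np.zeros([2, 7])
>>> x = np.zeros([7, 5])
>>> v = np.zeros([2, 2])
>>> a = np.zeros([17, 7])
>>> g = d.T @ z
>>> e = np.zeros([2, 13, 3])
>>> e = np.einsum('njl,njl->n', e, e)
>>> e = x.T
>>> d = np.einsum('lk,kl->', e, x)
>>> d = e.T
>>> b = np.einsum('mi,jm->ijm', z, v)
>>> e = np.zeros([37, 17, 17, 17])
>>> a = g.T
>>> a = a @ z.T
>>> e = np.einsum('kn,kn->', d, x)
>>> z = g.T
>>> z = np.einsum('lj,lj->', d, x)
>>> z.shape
()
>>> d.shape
(7, 5)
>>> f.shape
(2, 7)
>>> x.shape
(7, 5)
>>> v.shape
(2, 2)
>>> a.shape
(7, 2)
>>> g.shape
(7, 7)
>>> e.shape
()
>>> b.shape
(7, 2, 2)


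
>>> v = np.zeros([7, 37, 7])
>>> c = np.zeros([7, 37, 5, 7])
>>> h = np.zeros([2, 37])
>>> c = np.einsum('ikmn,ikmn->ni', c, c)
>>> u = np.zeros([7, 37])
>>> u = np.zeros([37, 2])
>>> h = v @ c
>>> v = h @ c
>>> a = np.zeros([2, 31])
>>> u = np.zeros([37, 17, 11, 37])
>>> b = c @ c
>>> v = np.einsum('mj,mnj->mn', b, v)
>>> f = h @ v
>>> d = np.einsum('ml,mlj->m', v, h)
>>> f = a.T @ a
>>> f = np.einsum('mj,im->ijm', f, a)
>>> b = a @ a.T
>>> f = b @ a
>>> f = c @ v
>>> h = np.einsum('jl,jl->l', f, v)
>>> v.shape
(7, 37)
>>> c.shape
(7, 7)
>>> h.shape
(37,)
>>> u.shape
(37, 17, 11, 37)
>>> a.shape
(2, 31)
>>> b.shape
(2, 2)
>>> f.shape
(7, 37)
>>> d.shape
(7,)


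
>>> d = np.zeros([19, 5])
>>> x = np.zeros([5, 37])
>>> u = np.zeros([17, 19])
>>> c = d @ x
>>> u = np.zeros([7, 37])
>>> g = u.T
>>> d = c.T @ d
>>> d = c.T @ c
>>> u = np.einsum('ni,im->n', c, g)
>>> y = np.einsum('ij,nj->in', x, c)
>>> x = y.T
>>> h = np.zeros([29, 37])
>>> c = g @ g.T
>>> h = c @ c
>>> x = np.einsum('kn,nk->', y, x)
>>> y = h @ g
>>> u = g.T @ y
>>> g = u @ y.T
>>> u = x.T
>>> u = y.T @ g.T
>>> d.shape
(37, 37)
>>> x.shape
()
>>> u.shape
(7, 7)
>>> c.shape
(37, 37)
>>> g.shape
(7, 37)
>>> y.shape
(37, 7)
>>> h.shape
(37, 37)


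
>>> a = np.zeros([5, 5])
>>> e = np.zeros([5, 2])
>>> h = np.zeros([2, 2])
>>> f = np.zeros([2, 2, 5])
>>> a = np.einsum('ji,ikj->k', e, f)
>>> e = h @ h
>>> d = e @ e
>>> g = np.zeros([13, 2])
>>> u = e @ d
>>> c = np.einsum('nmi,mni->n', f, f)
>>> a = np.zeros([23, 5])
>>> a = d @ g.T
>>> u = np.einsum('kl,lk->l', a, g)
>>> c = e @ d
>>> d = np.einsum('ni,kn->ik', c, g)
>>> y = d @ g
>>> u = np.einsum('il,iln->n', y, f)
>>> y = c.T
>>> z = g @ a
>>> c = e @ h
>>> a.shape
(2, 13)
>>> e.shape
(2, 2)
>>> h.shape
(2, 2)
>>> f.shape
(2, 2, 5)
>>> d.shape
(2, 13)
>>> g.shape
(13, 2)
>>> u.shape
(5,)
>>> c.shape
(2, 2)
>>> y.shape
(2, 2)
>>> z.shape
(13, 13)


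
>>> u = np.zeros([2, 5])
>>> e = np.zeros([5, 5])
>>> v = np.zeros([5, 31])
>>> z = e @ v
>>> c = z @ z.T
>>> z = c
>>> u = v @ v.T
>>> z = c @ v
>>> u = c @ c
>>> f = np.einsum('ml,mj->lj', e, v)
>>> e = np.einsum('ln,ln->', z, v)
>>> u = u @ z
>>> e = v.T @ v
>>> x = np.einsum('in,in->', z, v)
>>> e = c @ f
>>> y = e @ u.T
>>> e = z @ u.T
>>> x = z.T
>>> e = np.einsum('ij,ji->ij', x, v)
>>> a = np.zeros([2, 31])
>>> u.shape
(5, 31)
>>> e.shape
(31, 5)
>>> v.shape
(5, 31)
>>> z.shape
(5, 31)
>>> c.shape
(5, 5)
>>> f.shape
(5, 31)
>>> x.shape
(31, 5)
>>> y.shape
(5, 5)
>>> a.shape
(2, 31)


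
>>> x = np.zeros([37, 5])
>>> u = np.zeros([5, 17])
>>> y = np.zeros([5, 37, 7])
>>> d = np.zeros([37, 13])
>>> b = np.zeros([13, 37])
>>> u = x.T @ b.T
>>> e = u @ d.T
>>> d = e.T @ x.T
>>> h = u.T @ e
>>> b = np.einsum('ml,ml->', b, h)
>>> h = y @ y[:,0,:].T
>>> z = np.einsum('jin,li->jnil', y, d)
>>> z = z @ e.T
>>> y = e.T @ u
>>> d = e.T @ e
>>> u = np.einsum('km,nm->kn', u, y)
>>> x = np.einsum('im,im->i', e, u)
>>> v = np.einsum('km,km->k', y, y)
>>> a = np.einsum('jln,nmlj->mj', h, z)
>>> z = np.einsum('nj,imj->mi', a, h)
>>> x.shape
(5,)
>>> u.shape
(5, 37)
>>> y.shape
(37, 13)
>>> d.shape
(37, 37)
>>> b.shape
()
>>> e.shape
(5, 37)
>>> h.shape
(5, 37, 5)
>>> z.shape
(37, 5)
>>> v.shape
(37,)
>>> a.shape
(7, 5)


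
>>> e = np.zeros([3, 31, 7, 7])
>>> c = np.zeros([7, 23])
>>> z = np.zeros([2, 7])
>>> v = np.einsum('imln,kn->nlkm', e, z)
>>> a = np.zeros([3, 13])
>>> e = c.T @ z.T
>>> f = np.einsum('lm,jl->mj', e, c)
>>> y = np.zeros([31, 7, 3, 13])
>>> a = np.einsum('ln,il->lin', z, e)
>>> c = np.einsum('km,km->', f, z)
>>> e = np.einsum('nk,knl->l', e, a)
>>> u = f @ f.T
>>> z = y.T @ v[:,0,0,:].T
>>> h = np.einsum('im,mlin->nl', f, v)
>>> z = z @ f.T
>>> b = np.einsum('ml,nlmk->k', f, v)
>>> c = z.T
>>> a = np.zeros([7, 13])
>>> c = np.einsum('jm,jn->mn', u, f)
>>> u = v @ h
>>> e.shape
(7,)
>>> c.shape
(2, 7)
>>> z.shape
(13, 3, 7, 2)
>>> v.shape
(7, 7, 2, 31)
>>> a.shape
(7, 13)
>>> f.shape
(2, 7)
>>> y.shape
(31, 7, 3, 13)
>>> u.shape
(7, 7, 2, 7)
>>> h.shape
(31, 7)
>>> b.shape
(31,)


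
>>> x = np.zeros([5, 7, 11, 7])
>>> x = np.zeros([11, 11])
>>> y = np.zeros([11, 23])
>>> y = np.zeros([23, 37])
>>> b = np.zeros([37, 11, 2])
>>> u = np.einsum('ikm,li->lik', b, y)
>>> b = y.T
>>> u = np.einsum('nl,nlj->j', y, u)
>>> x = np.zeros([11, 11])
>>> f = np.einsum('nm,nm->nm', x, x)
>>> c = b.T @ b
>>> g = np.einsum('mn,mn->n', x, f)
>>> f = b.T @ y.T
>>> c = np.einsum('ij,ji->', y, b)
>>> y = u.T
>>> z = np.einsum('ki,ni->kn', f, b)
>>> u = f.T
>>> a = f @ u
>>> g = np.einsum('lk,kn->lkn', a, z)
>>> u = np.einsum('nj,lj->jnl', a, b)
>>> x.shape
(11, 11)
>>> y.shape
(11,)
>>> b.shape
(37, 23)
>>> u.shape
(23, 23, 37)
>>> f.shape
(23, 23)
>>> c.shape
()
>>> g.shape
(23, 23, 37)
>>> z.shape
(23, 37)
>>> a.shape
(23, 23)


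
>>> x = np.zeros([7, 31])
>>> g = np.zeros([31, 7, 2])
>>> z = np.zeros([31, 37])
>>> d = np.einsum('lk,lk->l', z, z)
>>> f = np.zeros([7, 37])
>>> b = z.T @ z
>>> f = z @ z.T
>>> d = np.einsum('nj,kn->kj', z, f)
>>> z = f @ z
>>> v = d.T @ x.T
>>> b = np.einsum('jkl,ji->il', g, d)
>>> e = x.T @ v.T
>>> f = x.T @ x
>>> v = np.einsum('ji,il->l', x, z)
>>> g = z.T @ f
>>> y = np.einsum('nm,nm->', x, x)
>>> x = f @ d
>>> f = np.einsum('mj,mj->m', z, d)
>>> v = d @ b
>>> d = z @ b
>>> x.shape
(31, 37)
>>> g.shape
(37, 31)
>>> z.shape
(31, 37)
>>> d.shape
(31, 2)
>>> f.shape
(31,)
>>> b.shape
(37, 2)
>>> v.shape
(31, 2)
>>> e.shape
(31, 37)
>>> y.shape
()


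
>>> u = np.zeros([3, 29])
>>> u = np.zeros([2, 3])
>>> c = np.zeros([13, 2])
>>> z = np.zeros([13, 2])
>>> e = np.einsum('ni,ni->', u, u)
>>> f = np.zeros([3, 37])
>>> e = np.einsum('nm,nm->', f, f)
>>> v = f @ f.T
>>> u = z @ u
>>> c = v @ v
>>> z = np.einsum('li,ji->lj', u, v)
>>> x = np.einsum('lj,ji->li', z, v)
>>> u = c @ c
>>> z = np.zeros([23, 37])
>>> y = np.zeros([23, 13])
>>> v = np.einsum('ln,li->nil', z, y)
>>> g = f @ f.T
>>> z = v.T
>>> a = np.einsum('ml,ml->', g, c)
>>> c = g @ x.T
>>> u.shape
(3, 3)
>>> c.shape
(3, 13)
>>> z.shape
(23, 13, 37)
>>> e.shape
()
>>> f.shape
(3, 37)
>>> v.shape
(37, 13, 23)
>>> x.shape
(13, 3)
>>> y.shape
(23, 13)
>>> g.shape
(3, 3)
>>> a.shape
()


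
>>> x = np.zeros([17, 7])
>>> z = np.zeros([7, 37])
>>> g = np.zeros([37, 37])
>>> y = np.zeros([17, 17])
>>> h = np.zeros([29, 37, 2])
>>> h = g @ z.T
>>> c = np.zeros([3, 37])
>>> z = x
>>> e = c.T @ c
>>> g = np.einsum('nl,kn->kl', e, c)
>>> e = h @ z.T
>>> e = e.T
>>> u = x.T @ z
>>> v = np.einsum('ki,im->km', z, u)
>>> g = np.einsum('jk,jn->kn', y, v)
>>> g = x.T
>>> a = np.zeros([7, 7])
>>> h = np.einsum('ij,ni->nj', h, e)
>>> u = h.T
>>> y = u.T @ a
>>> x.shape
(17, 7)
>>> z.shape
(17, 7)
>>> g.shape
(7, 17)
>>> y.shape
(17, 7)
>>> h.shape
(17, 7)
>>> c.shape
(3, 37)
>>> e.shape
(17, 37)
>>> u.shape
(7, 17)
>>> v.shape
(17, 7)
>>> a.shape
(7, 7)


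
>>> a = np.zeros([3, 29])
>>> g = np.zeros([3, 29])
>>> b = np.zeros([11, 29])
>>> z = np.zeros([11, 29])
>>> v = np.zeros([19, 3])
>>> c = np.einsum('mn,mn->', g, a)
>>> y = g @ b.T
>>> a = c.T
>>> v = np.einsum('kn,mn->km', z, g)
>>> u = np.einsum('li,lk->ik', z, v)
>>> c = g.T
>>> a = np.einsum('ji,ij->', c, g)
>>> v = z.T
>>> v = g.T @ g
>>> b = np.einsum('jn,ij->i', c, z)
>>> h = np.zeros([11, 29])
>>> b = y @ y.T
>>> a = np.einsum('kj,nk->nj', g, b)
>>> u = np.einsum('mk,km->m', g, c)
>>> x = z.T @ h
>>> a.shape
(3, 29)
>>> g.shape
(3, 29)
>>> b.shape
(3, 3)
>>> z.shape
(11, 29)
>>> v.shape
(29, 29)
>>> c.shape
(29, 3)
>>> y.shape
(3, 11)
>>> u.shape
(3,)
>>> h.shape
(11, 29)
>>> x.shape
(29, 29)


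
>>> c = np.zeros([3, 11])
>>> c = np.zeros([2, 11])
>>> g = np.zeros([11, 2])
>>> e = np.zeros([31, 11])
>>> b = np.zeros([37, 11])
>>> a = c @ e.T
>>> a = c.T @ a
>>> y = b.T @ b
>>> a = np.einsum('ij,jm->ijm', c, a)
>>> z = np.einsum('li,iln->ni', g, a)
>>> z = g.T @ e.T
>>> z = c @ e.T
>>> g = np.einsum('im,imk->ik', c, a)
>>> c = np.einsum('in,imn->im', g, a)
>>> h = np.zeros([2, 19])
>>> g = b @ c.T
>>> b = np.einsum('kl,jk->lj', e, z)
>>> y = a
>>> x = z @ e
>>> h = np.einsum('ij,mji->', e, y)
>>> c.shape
(2, 11)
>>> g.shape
(37, 2)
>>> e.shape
(31, 11)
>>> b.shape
(11, 2)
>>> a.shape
(2, 11, 31)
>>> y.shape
(2, 11, 31)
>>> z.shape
(2, 31)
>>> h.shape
()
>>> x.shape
(2, 11)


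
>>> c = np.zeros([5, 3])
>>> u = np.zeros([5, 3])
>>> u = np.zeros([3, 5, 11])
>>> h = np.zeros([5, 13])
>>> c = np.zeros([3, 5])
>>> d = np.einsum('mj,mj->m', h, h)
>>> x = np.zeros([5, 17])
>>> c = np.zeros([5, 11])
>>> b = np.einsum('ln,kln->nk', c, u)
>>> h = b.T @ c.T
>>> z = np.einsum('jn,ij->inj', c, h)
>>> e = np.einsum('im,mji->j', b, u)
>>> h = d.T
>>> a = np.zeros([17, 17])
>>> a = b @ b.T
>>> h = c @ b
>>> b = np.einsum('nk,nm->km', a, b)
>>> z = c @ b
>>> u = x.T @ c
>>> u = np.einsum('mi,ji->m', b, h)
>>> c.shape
(5, 11)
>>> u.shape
(11,)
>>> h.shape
(5, 3)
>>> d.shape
(5,)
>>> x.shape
(5, 17)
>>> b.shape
(11, 3)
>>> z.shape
(5, 3)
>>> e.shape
(5,)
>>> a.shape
(11, 11)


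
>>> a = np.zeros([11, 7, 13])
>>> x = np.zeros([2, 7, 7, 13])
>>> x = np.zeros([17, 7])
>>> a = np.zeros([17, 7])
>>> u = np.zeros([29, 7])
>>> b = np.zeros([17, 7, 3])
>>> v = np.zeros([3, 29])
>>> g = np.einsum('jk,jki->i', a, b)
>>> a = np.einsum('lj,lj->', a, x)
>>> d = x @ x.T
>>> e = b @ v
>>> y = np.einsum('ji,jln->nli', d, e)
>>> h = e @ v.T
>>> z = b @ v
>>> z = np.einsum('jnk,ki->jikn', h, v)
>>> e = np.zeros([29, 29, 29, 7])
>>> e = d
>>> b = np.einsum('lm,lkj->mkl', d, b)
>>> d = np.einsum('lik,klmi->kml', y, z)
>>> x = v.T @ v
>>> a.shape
()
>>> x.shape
(29, 29)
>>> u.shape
(29, 7)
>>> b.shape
(17, 7, 17)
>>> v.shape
(3, 29)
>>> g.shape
(3,)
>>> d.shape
(17, 3, 29)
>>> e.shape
(17, 17)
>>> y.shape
(29, 7, 17)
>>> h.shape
(17, 7, 3)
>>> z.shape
(17, 29, 3, 7)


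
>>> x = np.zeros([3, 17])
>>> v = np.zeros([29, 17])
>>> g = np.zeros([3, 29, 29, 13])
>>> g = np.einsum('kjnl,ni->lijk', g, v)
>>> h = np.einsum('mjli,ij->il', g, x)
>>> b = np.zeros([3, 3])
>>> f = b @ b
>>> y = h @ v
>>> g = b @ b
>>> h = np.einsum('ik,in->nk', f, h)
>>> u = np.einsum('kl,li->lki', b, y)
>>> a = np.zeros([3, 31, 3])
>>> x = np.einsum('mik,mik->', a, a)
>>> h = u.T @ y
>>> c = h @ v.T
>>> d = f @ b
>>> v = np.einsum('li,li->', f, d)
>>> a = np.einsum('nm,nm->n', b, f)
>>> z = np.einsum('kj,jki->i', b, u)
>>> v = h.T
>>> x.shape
()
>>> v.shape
(17, 3, 17)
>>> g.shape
(3, 3)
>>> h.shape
(17, 3, 17)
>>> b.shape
(3, 3)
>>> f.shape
(3, 3)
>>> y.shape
(3, 17)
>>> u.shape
(3, 3, 17)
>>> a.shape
(3,)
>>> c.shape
(17, 3, 29)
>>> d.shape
(3, 3)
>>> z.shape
(17,)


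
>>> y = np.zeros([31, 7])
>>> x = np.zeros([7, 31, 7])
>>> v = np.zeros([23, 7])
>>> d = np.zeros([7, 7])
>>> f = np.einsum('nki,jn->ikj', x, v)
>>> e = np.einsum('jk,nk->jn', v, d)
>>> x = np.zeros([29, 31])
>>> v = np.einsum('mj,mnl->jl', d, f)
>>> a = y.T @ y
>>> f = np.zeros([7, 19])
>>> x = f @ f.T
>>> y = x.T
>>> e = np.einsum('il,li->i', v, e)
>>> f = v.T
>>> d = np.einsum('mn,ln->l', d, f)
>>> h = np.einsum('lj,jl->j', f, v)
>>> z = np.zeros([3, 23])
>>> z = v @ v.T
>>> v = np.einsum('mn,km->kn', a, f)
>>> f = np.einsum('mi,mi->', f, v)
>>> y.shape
(7, 7)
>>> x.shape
(7, 7)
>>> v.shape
(23, 7)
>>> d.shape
(23,)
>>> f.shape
()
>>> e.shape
(7,)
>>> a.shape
(7, 7)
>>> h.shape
(7,)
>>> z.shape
(7, 7)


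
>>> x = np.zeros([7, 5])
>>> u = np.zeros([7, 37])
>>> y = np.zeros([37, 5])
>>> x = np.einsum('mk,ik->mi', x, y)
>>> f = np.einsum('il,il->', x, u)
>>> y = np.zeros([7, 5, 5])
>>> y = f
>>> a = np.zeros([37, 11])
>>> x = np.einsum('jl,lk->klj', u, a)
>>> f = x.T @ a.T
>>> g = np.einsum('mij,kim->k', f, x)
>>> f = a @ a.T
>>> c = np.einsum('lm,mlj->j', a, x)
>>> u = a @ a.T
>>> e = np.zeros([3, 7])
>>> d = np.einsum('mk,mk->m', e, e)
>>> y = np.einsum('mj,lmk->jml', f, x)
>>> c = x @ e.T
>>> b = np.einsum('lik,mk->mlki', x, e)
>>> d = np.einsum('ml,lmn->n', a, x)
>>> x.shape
(11, 37, 7)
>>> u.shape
(37, 37)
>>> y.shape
(37, 37, 11)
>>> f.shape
(37, 37)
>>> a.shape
(37, 11)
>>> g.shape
(11,)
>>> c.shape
(11, 37, 3)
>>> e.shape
(3, 7)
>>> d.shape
(7,)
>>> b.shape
(3, 11, 7, 37)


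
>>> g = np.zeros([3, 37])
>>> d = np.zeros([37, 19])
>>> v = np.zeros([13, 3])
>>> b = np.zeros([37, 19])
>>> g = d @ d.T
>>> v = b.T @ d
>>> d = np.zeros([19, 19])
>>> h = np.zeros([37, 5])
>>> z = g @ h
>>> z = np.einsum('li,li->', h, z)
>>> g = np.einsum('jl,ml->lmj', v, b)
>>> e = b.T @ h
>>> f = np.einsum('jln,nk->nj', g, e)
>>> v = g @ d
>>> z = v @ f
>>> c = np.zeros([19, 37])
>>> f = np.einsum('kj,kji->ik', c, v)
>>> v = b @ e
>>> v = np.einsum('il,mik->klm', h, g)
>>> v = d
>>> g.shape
(19, 37, 19)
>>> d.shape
(19, 19)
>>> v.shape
(19, 19)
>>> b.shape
(37, 19)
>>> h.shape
(37, 5)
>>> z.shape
(19, 37, 19)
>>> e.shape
(19, 5)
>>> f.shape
(19, 19)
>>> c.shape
(19, 37)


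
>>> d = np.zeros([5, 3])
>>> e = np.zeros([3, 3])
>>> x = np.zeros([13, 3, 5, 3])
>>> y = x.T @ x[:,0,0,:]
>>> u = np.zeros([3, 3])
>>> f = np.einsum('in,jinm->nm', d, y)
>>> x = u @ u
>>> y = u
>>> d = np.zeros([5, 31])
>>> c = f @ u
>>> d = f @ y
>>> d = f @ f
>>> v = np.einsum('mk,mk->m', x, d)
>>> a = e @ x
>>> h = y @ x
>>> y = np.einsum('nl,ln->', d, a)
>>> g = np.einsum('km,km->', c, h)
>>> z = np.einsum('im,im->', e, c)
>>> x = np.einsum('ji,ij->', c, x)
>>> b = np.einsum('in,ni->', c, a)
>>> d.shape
(3, 3)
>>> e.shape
(3, 3)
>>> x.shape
()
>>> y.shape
()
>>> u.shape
(3, 3)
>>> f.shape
(3, 3)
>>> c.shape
(3, 3)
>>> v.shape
(3,)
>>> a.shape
(3, 3)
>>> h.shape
(3, 3)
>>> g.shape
()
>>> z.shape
()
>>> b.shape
()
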